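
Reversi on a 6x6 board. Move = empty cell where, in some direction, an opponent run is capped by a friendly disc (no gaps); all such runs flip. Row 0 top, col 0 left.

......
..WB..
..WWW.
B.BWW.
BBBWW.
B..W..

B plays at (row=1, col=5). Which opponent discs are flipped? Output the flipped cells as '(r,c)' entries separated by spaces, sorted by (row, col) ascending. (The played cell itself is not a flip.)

Answer: (2,4) (3,3)

Derivation:
Dir NW: first cell '.' (not opp) -> no flip
Dir N: first cell '.' (not opp) -> no flip
Dir NE: edge -> no flip
Dir W: first cell '.' (not opp) -> no flip
Dir E: edge -> no flip
Dir SW: opp run (2,4) (3,3) capped by B -> flip
Dir S: first cell '.' (not opp) -> no flip
Dir SE: edge -> no flip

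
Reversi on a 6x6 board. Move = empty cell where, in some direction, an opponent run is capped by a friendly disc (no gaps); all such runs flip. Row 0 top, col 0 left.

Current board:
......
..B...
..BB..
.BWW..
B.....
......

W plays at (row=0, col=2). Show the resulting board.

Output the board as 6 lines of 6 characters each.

Answer: ..W...
..W...
..WB..
.BWW..
B.....
......

Derivation:
Place W at (0,2); scan 8 dirs for brackets.
Dir NW: edge -> no flip
Dir N: edge -> no flip
Dir NE: edge -> no flip
Dir W: first cell '.' (not opp) -> no flip
Dir E: first cell '.' (not opp) -> no flip
Dir SW: first cell '.' (not opp) -> no flip
Dir S: opp run (1,2) (2,2) capped by W -> flip
Dir SE: first cell '.' (not opp) -> no flip
All flips: (1,2) (2,2)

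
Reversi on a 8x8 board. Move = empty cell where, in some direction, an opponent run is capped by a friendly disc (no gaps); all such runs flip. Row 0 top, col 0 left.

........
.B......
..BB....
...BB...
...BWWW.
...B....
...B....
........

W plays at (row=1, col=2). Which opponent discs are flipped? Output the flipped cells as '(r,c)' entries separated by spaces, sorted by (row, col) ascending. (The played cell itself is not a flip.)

Answer: (2,3) (3,4)

Derivation:
Dir NW: first cell '.' (not opp) -> no flip
Dir N: first cell '.' (not opp) -> no flip
Dir NE: first cell '.' (not opp) -> no flip
Dir W: opp run (1,1), next='.' -> no flip
Dir E: first cell '.' (not opp) -> no flip
Dir SW: first cell '.' (not opp) -> no flip
Dir S: opp run (2,2), next='.' -> no flip
Dir SE: opp run (2,3) (3,4) capped by W -> flip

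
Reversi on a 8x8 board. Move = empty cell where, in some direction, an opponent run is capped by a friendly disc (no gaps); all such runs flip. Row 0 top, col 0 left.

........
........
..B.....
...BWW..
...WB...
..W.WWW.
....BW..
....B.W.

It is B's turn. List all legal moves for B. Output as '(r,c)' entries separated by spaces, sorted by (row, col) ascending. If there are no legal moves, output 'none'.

(2,3): no bracket -> illegal
(2,4): flips 1 -> legal
(2,5): no bracket -> illegal
(2,6): flips 1 -> legal
(3,2): no bracket -> illegal
(3,6): flips 2 -> legal
(4,1): no bracket -> illegal
(4,2): flips 1 -> legal
(4,5): no bracket -> illegal
(4,6): flips 1 -> legal
(4,7): flips 2 -> legal
(5,1): no bracket -> illegal
(5,3): flips 1 -> legal
(5,7): no bracket -> illegal
(6,1): no bracket -> illegal
(6,2): no bracket -> illegal
(6,3): no bracket -> illegal
(6,6): flips 2 -> legal
(6,7): no bracket -> illegal
(7,5): no bracket -> illegal
(7,7): no bracket -> illegal

Answer: (2,4) (2,6) (3,6) (4,2) (4,6) (4,7) (5,3) (6,6)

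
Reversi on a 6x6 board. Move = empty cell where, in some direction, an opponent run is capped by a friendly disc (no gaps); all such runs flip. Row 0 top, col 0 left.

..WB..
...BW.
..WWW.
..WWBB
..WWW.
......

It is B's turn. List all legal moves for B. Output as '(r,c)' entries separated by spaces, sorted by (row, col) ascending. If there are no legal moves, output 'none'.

Answer: (0,1) (0,4) (1,2) (1,5) (2,5) (3,1) (5,2) (5,3) (5,4)

Derivation:
(0,1): flips 1 -> legal
(0,4): flips 2 -> legal
(0,5): no bracket -> illegal
(1,1): no bracket -> illegal
(1,2): flips 1 -> legal
(1,5): flips 1 -> legal
(2,1): no bracket -> illegal
(2,5): flips 1 -> legal
(3,1): flips 3 -> legal
(4,1): no bracket -> illegal
(4,5): no bracket -> illegal
(5,1): no bracket -> illegal
(5,2): flips 1 -> legal
(5,3): flips 4 -> legal
(5,4): flips 1 -> legal
(5,5): no bracket -> illegal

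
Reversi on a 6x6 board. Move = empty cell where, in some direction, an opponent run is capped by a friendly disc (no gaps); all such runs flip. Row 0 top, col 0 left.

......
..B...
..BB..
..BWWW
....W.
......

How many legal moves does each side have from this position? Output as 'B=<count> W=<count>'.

-- B to move --
(2,4): no bracket -> illegal
(2,5): no bracket -> illegal
(4,2): no bracket -> illegal
(4,3): flips 1 -> legal
(4,5): flips 1 -> legal
(5,3): no bracket -> illegal
(5,4): no bracket -> illegal
(5,5): flips 2 -> legal
B mobility = 3
-- W to move --
(0,1): flips 2 -> legal
(0,2): no bracket -> illegal
(0,3): no bracket -> illegal
(1,1): flips 1 -> legal
(1,3): flips 1 -> legal
(1,4): no bracket -> illegal
(2,1): no bracket -> illegal
(2,4): no bracket -> illegal
(3,1): flips 1 -> legal
(4,1): no bracket -> illegal
(4,2): no bracket -> illegal
(4,3): no bracket -> illegal
W mobility = 4

Answer: B=3 W=4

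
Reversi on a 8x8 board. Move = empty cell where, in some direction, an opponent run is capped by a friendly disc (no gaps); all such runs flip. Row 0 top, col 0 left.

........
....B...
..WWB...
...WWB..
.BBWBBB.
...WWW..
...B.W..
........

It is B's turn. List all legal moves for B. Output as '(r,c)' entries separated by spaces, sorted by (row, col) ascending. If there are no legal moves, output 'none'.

Answer: (1,1) (1,2) (1,3) (2,1) (3,2) (6,2) (6,4) (6,6) (7,5)

Derivation:
(1,1): flips 2 -> legal
(1,2): flips 2 -> legal
(1,3): flips 4 -> legal
(2,1): flips 2 -> legal
(2,5): no bracket -> illegal
(3,1): no bracket -> illegal
(3,2): flips 3 -> legal
(5,2): no bracket -> illegal
(5,6): no bracket -> illegal
(6,2): flips 1 -> legal
(6,4): flips 3 -> legal
(6,6): flips 1 -> legal
(7,4): no bracket -> illegal
(7,5): flips 2 -> legal
(7,6): no bracket -> illegal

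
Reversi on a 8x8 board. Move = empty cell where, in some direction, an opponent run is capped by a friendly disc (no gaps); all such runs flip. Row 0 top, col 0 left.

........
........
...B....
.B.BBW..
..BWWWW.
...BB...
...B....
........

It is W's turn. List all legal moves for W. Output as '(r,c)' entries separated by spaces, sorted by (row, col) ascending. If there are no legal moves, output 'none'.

Answer: (1,2) (1,3) (2,2) (2,4) (2,5) (3,2) (4,1) (6,2) (6,4) (6,5) (7,2) (7,3)

Derivation:
(1,2): flips 2 -> legal
(1,3): flips 2 -> legal
(1,4): no bracket -> illegal
(2,0): no bracket -> illegal
(2,1): no bracket -> illegal
(2,2): flips 1 -> legal
(2,4): flips 1 -> legal
(2,5): flips 1 -> legal
(3,0): no bracket -> illegal
(3,2): flips 2 -> legal
(4,0): no bracket -> illegal
(4,1): flips 1 -> legal
(5,1): no bracket -> illegal
(5,2): no bracket -> illegal
(5,5): no bracket -> illegal
(6,2): flips 1 -> legal
(6,4): flips 1 -> legal
(6,5): flips 1 -> legal
(7,2): flips 2 -> legal
(7,3): flips 2 -> legal
(7,4): no bracket -> illegal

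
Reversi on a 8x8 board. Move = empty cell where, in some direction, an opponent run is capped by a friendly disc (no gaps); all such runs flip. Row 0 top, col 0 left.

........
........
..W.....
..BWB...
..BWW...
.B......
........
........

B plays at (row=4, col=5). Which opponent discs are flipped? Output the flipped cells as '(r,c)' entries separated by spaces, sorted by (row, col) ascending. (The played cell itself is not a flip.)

Dir NW: first cell 'B' (not opp) -> no flip
Dir N: first cell '.' (not opp) -> no flip
Dir NE: first cell '.' (not opp) -> no flip
Dir W: opp run (4,4) (4,3) capped by B -> flip
Dir E: first cell '.' (not opp) -> no flip
Dir SW: first cell '.' (not opp) -> no flip
Dir S: first cell '.' (not opp) -> no flip
Dir SE: first cell '.' (not opp) -> no flip

Answer: (4,3) (4,4)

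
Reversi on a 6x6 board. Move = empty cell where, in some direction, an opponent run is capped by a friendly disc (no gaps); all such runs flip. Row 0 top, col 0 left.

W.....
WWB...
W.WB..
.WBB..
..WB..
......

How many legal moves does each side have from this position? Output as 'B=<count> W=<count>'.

Answer: B=5 W=5

Derivation:
-- B to move --
(0,1): no bracket -> illegal
(0,2): no bracket -> illegal
(1,3): no bracket -> illegal
(2,1): flips 1 -> legal
(3,0): flips 1 -> legal
(4,0): no bracket -> illegal
(4,1): flips 1 -> legal
(5,1): flips 1 -> legal
(5,2): flips 1 -> legal
(5,3): no bracket -> illegal
B mobility = 5
-- W to move --
(0,1): no bracket -> illegal
(0,2): flips 1 -> legal
(0,3): no bracket -> illegal
(1,3): flips 1 -> legal
(1,4): no bracket -> illegal
(2,1): no bracket -> illegal
(2,4): flips 2 -> legal
(3,4): flips 2 -> legal
(4,1): no bracket -> illegal
(4,4): flips 2 -> legal
(5,2): no bracket -> illegal
(5,3): no bracket -> illegal
(5,4): no bracket -> illegal
W mobility = 5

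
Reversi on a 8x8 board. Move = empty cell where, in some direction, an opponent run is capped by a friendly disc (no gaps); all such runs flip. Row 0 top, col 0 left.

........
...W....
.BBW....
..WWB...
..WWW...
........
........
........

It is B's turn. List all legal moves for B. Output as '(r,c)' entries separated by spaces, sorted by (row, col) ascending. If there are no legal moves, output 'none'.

Answer: (0,4) (1,2) (2,4) (3,1) (5,2) (5,4) (5,5)

Derivation:
(0,2): no bracket -> illegal
(0,3): no bracket -> illegal
(0,4): flips 1 -> legal
(1,2): flips 1 -> legal
(1,4): no bracket -> illegal
(2,4): flips 1 -> legal
(3,1): flips 2 -> legal
(3,5): no bracket -> illegal
(4,1): no bracket -> illegal
(4,5): no bracket -> illegal
(5,1): no bracket -> illegal
(5,2): flips 3 -> legal
(5,3): no bracket -> illegal
(5,4): flips 3 -> legal
(5,5): flips 2 -> legal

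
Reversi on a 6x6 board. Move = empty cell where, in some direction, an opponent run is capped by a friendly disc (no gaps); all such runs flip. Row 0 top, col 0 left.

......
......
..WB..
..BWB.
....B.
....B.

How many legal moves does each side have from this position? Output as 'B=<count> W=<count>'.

-- B to move --
(1,1): flips 2 -> legal
(1,2): flips 1 -> legal
(1,3): no bracket -> illegal
(2,1): flips 1 -> legal
(2,4): no bracket -> illegal
(3,1): no bracket -> illegal
(4,2): no bracket -> illegal
(4,3): flips 1 -> legal
B mobility = 4
-- W to move --
(1,2): no bracket -> illegal
(1,3): flips 1 -> legal
(1,4): no bracket -> illegal
(2,1): no bracket -> illegal
(2,4): flips 1 -> legal
(2,5): no bracket -> illegal
(3,1): flips 1 -> legal
(3,5): flips 1 -> legal
(4,1): no bracket -> illegal
(4,2): flips 1 -> legal
(4,3): no bracket -> illegal
(4,5): no bracket -> illegal
(5,3): no bracket -> illegal
(5,5): flips 1 -> legal
W mobility = 6

Answer: B=4 W=6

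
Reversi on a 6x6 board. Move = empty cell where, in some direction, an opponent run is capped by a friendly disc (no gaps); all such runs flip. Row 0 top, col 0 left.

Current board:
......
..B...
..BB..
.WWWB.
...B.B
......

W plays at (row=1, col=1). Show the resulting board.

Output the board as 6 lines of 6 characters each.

Place W at (1,1); scan 8 dirs for brackets.
Dir NW: first cell '.' (not opp) -> no flip
Dir N: first cell '.' (not opp) -> no flip
Dir NE: first cell '.' (not opp) -> no flip
Dir W: first cell '.' (not opp) -> no flip
Dir E: opp run (1,2), next='.' -> no flip
Dir SW: first cell '.' (not opp) -> no flip
Dir S: first cell '.' (not opp) -> no flip
Dir SE: opp run (2,2) capped by W -> flip
All flips: (2,2)

Answer: ......
.WB...
..WB..
.WWWB.
...B.B
......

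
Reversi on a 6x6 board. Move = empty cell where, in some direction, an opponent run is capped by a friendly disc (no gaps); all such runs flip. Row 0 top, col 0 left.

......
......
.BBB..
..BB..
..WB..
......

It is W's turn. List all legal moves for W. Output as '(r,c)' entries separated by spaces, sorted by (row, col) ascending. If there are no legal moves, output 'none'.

Answer: (1,2) (2,4) (4,4)

Derivation:
(1,0): no bracket -> illegal
(1,1): no bracket -> illegal
(1,2): flips 2 -> legal
(1,3): no bracket -> illegal
(1,4): no bracket -> illegal
(2,0): no bracket -> illegal
(2,4): flips 1 -> legal
(3,0): no bracket -> illegal
(3,1): no bracket -> illegal
(3,4): no bracket -> illegal
(4,1): no bracket -> illegal
(4,4): flips 1 -> legal
(5,2): no bracket -> illegal
(5,3): no bracket -> illegal
(5,4): no bracket -> illegal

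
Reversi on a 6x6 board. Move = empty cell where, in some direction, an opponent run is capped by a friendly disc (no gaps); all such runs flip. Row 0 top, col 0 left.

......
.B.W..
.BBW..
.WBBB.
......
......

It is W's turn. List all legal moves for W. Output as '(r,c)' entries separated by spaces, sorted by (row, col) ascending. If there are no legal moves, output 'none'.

Answer: (0,1) (2,0) (3,5) (4,1) (4,3) (4,5)

Derivation:
(0,0): no bracket -> illegal
(0,1): flips 2 -> legal
(0,2): no bracket -> illegal
(1,0): no bracket -> illegal
(1,2): no bracket -> illegal
(2,0): flips 2 -> legal
(2,4): no bracket -> illegal
(2,5): no bracket -> illegal
(3,0): no bracket -> illegal
(3,5): flips 3 -> legal
(4,1): flips 1 -> legal
(4,2): no bracket -> illegal
(4,3): flips 1 -> legal
(4,4): no bracket -> illegal
(4,5): flips 1 -> legal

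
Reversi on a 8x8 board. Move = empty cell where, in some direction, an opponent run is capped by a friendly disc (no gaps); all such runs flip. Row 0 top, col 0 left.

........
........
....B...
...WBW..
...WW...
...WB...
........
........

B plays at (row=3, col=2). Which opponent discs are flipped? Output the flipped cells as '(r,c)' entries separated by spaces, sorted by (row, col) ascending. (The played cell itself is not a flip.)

Answer: (3,3) (4,3)

Derivation:
Dir NW: first cell '.' (not opp) -> no flip
Dir N: first cell '.' (not opp) -> no flip
Dir NE: first cell '.' (not opp) -> no flip
Dir W: first cell '.' (not opp) -> no flip
Dir E: opp run (3,3) capped by B -> flip
Dir SW: first cell '.' (not opp) -> no flip
Dir S: first cell '.' (not opp) -> no flip
Dir SE: opp run (4,3) capped by B -> flip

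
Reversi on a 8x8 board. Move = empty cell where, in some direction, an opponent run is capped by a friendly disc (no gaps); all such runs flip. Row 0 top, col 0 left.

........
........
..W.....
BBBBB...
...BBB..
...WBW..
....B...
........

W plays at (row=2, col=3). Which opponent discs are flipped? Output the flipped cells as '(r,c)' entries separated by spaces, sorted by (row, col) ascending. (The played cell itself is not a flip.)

Dir NW: first cell '.' (not opp) -> no flip
Dir N: first cell '.' (not opp) -> no flip
Dir NE: first cell '.' (not opp) -> no flip
Dir W: first cell 'W' (not opp) -> no flip
Dir E: first cell '.' (not opp) -> no flip
Dir SW: opp run (3,2), next='.' -> no flip
Dir S: opp run (3,3) (4,3) capped by W -> flip
Dir SE: opp run (3,4) (4,5), next='.' -> no flip

Answer: (3,3) (4,3)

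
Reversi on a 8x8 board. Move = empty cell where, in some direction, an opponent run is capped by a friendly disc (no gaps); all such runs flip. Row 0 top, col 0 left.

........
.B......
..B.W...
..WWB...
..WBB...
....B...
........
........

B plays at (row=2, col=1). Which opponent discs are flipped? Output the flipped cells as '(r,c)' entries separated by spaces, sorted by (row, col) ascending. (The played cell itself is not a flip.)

Answer: (3,2)

Derivation:
Dir NW: first cell '.' (not opp) -> no flip
Dir N: first cell 'B' (not opp) -> no flip
Dir NE: first cell '.' (not opp) -> no flip
Dir W: first cell '.' (not opp) -> no flip
Dir E: first cell 'B' (not opp) -> no flip
Dir SW: first cell '.' (not opp) -> no flip
Dir S: first cell '.' (not opp) -> no flip
Dir SE: opp run (3,2) capped by B -> flip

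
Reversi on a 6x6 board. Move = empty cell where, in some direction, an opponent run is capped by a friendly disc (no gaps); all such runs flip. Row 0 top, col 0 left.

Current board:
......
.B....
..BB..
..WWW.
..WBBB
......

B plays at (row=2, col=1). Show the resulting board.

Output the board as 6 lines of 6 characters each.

Answer: ......
.B....
.BBB..
..BWW.
..WBBB
......

Derivation:
Place B at (2,1); scan 8 dirs for brackets.
Dir NW: first cell '.' (not opp) -> no flip
Dir N: first cell 'B' (not opp) -> no flip
Dir NE: first cell '.' (not opp) -> no flip
Dir W: first cell '.' (not opp) -> no flip
Dir E: first cell 'B' (not opp) -> no flip
Dir SW: first cell '.' (not opp) -> no flip
Dir S: first cell '.' (not opp) -> no flip
Dir SE: opp run (3,2) capped by B -> flip
All flips: (3,2)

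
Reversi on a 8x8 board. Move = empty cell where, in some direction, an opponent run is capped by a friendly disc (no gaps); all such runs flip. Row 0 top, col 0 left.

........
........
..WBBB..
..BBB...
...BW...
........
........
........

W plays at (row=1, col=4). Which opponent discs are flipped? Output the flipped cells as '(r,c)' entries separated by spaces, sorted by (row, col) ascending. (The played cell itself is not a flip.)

Answer: (2,4) (3,4)

Derivation:
Dir NW: first cell '.' (not opp) -> no flip
Dir N: first cell '.' (not opp) -> no flip
Dir NE: first cell '.' (not opp) -> no flip
Dir W: first cell '.' (not opp) -> no flip
Dir E: first cell '.' (not opp) -> no flip
Dir SW: opp run (2,3) (3,2), next='.' -> no flip
Dir S: opp run (2,4) (3,4) capped by W -> flip
Dir SE: opp run (2,5), next='.' -> no flip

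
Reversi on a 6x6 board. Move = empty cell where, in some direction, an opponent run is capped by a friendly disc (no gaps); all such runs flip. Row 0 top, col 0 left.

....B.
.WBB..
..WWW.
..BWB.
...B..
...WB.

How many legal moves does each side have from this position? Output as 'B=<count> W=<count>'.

Answer: B=5 W=11

Derivation:
-- B to move --
(0,0): no bracket -> illegal
(0,1): no bracket -> illegal
(0,2): no bracket -> illegal
(1,0): flips 1 -> legal
(1,4): flips 2 -> legal
(1,5): no bracket -> illegal
(2,0): no bracket -> illegal
(2,1): no bracket -> illegal
(2,5): no bracket -> illegal
(3,1): flips 1 -> legal
(3,5): flips 1 -> legal
(4,2): no bracket -> illegal
(4,4): no bracket -> illegal
(5,2): flips 1 -> legal
B mobility = 5
-- W to move --
(0,1): flips 1 -> legal
(0,2): flips 2 -> legal
(0,3): flips 1 -> legal
(0,5): no bracket -> illegal
(1,4): flips 2 -> legal
(1,5): no bracket -> illegal
(2,1): no bracket -> illegal
(2,5): no bracket -> illegal
(3,1): flips 1 -> legal
(3,5): flips 1 -> legal
(4,1): flips 1 -> legal
(4,2): flips 1 -> legal
(4,4): flips 1 -> legal
(4,5): flips 1 -> legal
(5,2): no bracket -> illegal
(5,5): flips 1 -> legal
W mobility = 11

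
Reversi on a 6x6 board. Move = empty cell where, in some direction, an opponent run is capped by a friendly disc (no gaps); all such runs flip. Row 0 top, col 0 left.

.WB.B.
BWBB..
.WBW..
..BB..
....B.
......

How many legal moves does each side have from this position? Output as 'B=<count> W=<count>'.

-- B to move --
(0,0): flips 2 -> legal
(1,4): flips 1 -> legal
(2,0): flips 2 -> legal
(2,4): flips 1 -> legal
(3,0): flips 1 -> legal
(3,1): no bracket -> illegal
(3,4): flips 1 -> legal
B mobility = 6
-- W to move --
(0,0): no bracket -> illegal
(0,3): flips 3 -> legal
(0,5): no bracket -> illegal
(1,4): flips 2 -> legal
(1,5): no bracket -> illegal
(2,0): no bracket -> illegal
(2,4): no bracket -> illegal
(3,1): no bracket -> illegal
(3,4): no bracket -> illegal
(3,5): no bracket -> illegal
(4,1): flips 1 -> legal
(4,2): no bracket -> illegal
(4,3): flips 2 -> legal
(4,5): no bracket -> illegal
(5,3): no bracket -> illegal
(5,4): no bracket -> illegal
(5,5): flips 3 -> legal
W mobility = 5

Answer: B=6 W=5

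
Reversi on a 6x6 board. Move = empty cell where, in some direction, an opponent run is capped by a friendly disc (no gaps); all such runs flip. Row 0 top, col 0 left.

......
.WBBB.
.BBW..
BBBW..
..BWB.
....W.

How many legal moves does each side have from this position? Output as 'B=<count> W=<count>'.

Answer: B=6 W=11

Derivation:
-- B to move --
(0,0): flips 1 -> legal
(0,1): flips 1 -> legal
(0,2): no bracket -> illegal
(1,0): flips 1 -> legal
(2,0): no bracket -> illegal
(2,4): flips 2 -> legal
(3,4): flips 2 -> legal
(4,5): no bracket -> illegal
(5,2): no bracket -> illegal
(5,3): flips 3 -> legal
(5,5): no bracket -> illegal
B mobility = 6
-- W to move --
(0,1): flips 1 -> legal
(0,2): no bracket -> illegal
(0,3): flips 1 -> legal
(0,4): no bracket -> illegal
(0,5): flips 1 -> legal
(1,0): flips 2 -> legal
(1,5): flips 3 -> legal
(2,0): flips 2 -> legal
(2,4): no bracket -> illegal
(2,5): no bracket -> illegal
(3,4): flips 1 -> legal
(3,5): no bracket -> illegal
(4,0): no bracket -> illegal
(4,1): flips 4 -> legal
(4,5): flips 1 -> legal
(5,1): flips 1 -> legal
(5,2): no bracket -> illegal
(5,3): no bracket -> illegal
(5,5): flips 1 -> legal
W mobility = 11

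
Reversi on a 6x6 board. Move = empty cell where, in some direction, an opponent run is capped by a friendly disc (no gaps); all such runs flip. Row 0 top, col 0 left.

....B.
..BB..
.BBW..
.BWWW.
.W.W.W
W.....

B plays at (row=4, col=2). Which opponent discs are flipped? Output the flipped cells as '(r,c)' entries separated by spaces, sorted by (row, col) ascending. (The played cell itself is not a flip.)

Answer: (3,2)

Derivation:
Dir NW: first cell 'B' (not opp) -> no flip
Dir N: opp run (3,2) capped by B -> flip
Dir NE: opp run (3,3), next='.' -> no flip
Dir W: opp run (4,1), next='.' -> no flip
Dir E: opp run (4,3), next='.' -> no flip
Dir SW: first cell '.' (not opp) -> no flip
Dir S: first cell '.' (not opp) -> no flip
Dir SE: first cell '.' (not opp) -> no flip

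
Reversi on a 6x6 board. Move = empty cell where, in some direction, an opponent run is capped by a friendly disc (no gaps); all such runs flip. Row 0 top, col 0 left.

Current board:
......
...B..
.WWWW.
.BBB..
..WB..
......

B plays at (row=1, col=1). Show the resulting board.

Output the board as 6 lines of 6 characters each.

Place B at (1,1); scan 8 dirs for brackets.
Dir NW: first cell '.' (not opp) -> no flip
Dir N: first cell '.' (not opp) -> no flip
Dir NE: first cell '.' (not opp) -> no flip
Dir W: first cell '.' (not opp) -> no flip
Dir E: first cell '.' (not opp) -> no flip
Dir SW: first cell '.' (not opp) -> no flip
Dir S: opp run (2,1) capped by B -> flip
Dir SE: opp run (2,2) capped by B -> flip
All flips: (2,1) (2,2)

Answer: ......
.B.B..
.BBWW.
.BBB..
..WB..
......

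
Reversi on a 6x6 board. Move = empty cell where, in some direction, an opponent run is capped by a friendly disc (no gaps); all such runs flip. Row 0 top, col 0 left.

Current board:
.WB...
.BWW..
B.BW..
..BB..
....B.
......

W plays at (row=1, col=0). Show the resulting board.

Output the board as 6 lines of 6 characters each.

Place W at (1,0); scan 8 dirs for brackets.
Dir NW: edge -> no flip
Dir N: first cell '.' (not opp) -> no flip
Dir NE: first cell 'W' (not opp) -> no flip
Dir W: edge -> no flip
Dir E: opp run (1,1) capped by W -> flip
Dir SW: edge -> no flip
Dir S: opp run (2,0), next='.' -> no flip
Dir SE: first cell '.' (not opp) -> no flip
All flips: (1,1)

Answer: .WB...
WWWW..
B.BW..
..BB..
....B.
......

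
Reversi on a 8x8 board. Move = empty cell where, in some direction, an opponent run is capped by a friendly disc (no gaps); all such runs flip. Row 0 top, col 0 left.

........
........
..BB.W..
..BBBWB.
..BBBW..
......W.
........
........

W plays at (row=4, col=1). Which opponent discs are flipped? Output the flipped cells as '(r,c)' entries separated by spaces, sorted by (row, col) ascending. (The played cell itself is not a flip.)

Dir NW: first cell '.' (not opp) -> no flip
Dir N: first cell '.' (not opp) -> no flip
Dir NE: opp run (3,2) (2,3), next='.' -> no flip
Dir W: first cell '.' (not opp) -> no flip
Dir E: opp run (4,2) (4,3) (4,4) capped by W -> flip
Dir SW: first cell '.' (not opp) -> no flip
Dir S: first cell '.' (not opp) -> no flip
Dir SE: first cell '.' (not opp) -> no flip

Answer: (4,2) (4,3) (4,4)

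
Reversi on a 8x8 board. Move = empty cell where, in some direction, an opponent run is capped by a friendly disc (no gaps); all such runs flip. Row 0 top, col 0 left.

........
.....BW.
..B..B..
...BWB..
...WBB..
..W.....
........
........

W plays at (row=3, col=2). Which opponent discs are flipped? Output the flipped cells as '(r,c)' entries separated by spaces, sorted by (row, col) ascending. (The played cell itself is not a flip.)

Answer: (3,3)

Derivation:
Dir NW: first cell '.' (not opp) -> no flip
Dir N: opp run (2,2), next='.' -> no flip
Dir NE: first cell '.' (not opp) -> no flip
Dir W: first cell '.' (not opp) -> no flip
Dir E: opp run (3,3) capped by W -> flip
Dir SW: first cell '.' (not opp) -> no flip
Dir S: first cell '.' (not opp) -> no flip
Dir SE: first cell 'W' (not opp) -> no flip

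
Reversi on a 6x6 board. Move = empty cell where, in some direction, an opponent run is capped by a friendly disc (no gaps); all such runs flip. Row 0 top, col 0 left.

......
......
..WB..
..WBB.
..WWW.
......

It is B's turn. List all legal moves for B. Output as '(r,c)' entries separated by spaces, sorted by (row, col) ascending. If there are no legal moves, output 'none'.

(1,1): flips 1 -> legal
(1,2): no bracket -> illegal
(1,3): no bracket -> illegal
(2,1): flips 1 -> legal
(3,1): flips 1 -> legal
(3,5): no bracket -> illegal
(4,1): flips 1 -> legal
(4,5): no bracket -> illegal
(5,1): flips 1 -> legal
(5,2): flips 1 -> legal
(5,3): flips 1 -> legal
(5,4): flips 1 -> legal
(5,5): flips 1 -> legal

Answer: (1,1) (2,1) (3,1) (4,1) (5,1) (5,2) (5,3) (5,4) (5,5)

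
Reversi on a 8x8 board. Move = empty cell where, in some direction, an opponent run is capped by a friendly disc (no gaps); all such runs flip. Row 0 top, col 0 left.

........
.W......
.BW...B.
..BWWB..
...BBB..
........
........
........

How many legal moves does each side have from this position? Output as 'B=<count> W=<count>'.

Answer: B=6 W=9

Derivation:
-- B to move --
(0,0): flips 3 -> legal
(0,1): flips 1 -> legal
(0,2): no bracket -> illegal
(1,0): no bracket -> illegal
(1,2): flips 1 -> legal
(1,3): no bracket -> illegal
(2,0): no bracket -> illegal
(2,3): flips 3 -> legal
(2,4): flips 1 -> legal
(2,5): flips 1 -> legal
(3,1): no bracket -> illegal
(4,2): no bracket -> illegal
B mobility = 6
-- W to move --
(1,0): no bracket -> illegal
(1,2): no bracket -> illegal
(1,5): no bracket -> illegal
(1,6): no bracket -> illegal
(1,7): no bracket -> illegal
(2,0): flips 1 -> legal
(2,3): no bracket -> illegal
(2,4): no bracket -> illegal
(2,5): no bracket -> illegal
(2,7): no bracket -> illegal
(3,0): no bracket -> illegal
(3,1): flips 2 -> legal
(3,6): flips 1 -> legal
(3,7): no bracket -> illegal
(4,1): no bracket -> illegal
(4,2): flips 1 -> legal
(4,6): no bracket -> illegal
(5,2): flips 1 -> legal
(5,3): flips 1 -> legal
(5,4): flips 1 -> legal
(5,5): flips 1 -> legal
(5,6): flips 1 -> legal
W mobility = 9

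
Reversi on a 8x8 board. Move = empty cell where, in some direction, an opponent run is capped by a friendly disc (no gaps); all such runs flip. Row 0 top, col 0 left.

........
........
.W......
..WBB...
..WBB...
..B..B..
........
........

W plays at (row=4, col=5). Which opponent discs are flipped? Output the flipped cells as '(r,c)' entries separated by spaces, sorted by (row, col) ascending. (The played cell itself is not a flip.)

Dir NW: opp run (3,4), next='.' -> no flip
Dir N: first cell '.' (not opp) -> no flip
Dir NE: first cell '.' (not opp) -> no flip
Dir W: opp run (4,4) (4,3) capped by W -> flip
Dir E: first cell '.' (not opp) -> no flip
Dir SW: first cell '.' (not opp) -> no flip
Dir S: opp run (5,5), next='.' -> no flip
Dir SE: first cell '.' (not opp) -> no flip

Answer: (4,3) (4,4)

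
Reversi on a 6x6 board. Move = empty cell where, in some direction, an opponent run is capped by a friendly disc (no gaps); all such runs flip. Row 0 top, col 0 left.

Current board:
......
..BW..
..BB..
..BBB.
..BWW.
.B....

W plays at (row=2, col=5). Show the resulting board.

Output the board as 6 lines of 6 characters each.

Answer: ......
..BW..
..BB.W
..BBW.
..BWW.
.B....

Derivation:
Place W at (2,5); scan 8 dirs for brackets.
Dir NW: first cell '.' (not opp) -> no flip
Dir N: first cell '.' (not opp) -> no flip
Dir NE: edge -> no flip
Dir W: first cell '.' (not opp) -> no flip
Dir E: edge -> no flip
Dir SW: opp run (3,4) capped by W -> flip
Dir S: first cell '.' (not opp) -> no flip
Dir SE: edge -> no flip
All flips: (3,4)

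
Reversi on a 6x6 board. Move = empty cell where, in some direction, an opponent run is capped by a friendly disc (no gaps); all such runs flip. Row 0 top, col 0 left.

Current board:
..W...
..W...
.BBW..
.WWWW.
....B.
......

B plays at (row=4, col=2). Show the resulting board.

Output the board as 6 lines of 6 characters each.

Place B at (4,2); scan 8 dirs for brackets.
Dir NW: opp run (3,1), next='.' -> no flip
Dir N: opp run (3,2) capped by B -> flip
Dir NE: opp run (3,3), next='.' -> no flip
Dir W: first cell '.' (not opp) -> no flip
Dir E: first cell '.' (not opp) -> no flip
Dir SW: first cell '.' (not opp) -> no flip
Dir S: first cell '.' (not opp) -> no flip
Dir SE: first cell '.' (not opp) -> no flip
All flips: (3,2)

Answer: ..W...
..W...
.BBW..
.WBWW.
..B.B.
......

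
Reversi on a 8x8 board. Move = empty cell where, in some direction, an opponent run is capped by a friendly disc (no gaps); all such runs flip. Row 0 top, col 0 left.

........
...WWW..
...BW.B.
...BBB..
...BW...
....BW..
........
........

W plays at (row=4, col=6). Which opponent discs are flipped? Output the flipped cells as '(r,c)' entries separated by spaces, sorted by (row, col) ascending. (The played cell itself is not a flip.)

Answer: (3,5)

Derivation:
Dir NW: opp run (3,5) capped by W -> flip
Dir N: first cell '.' (not opp) -> no flip
Dir NE: first cell '.' (not opp) -> no flip
Dir W: first cell '.' (not opp) -> no flip
Dir E: first cell '.' (not opp) -> no flip
Dir SW: first cell 'W' (not opp) -> no flip
Dir S: first cell '.' (not opp) -> no flip
Dir SE: first cell '.' (not opp) -> no flip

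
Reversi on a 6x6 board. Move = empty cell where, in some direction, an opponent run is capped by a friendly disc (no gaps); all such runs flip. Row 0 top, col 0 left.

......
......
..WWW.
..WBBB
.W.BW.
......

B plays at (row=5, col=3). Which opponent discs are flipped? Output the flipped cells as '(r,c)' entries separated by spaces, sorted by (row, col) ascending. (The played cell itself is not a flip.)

Answer: (4,4)

Derivation:
Dir NW: first cell '.' (not opp) -> no flip
Dir N: first cell 'B' (not opp) -> no flip
Dir NE: opp run (4,4) capped by B -> flip
Dir W: first cell '.' (not opp) -> no flip
Dir E: first cell '.' (not opp) -> no flip
Dir SW: edge -> no flip
Dir S: edge -> no flip
Dir SE: edge -> no flip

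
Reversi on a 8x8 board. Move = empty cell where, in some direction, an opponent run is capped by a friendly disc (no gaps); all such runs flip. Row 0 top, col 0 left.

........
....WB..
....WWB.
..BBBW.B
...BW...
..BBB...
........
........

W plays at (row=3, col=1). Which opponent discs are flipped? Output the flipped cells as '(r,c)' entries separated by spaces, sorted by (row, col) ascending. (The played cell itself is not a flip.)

Dir NW: first cell '.' (not opp) -> no flip
Dir N: first cell '.' (not opp) -> no flip
Dir NE: first cell '.' (not opp) -> no flip
Dir W: first cell '.' (not opp) -> no flip
Dir E: opp run (3,2) (3,3) (3,4) capped by W -> flip
Dir SW: first cell '.' (not opp) -> no flip
Dir S: first cell '.' (not opp) -> no flip
Dir SE: first cell '.' (not opp) -> no flip

Answer: (3,2) (3,3) (3,4)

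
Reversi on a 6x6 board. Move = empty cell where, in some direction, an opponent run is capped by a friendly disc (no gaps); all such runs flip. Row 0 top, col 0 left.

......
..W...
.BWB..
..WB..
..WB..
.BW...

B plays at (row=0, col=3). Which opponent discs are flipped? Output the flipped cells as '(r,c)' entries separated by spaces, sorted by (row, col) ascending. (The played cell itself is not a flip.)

Dir NW: edge -> no flip
Dir N: edge -> no flip
Dir NE: edge -> no flip
Dir W: first cell '.' (not opp) -> no flip
Dir E: first cell '.' (not opp) -> no flip
Dir SW: opp run (1,2) capped by B -> flip
Dir S: first cell '.' (not opp) -> no flip
Dir SE: first cell '.' (not opp) -> no flip

Answer: (1,2)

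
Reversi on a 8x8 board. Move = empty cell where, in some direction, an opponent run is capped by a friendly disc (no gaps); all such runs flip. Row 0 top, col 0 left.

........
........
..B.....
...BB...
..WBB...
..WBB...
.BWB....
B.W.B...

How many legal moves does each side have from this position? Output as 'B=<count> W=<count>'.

-- B to move --
(3,1): flips 1 -> legal
(3,2): no bracket -> illegal
(4,1): flips 2 -> legal
(5,1): flips 2 -> legal
(7,1): flips 1 -> legal
(7,3): no bracket -> illegal
B mobility = 4
-- W to move --
(1,1): no bracket -> illegal
(1,2): no bracket -> illegal
(1,3): no bracket -> illegal
(2,1): no bracket -> illegal
(2,3): no bracket -> illegal
(2,4): flips 1 -> legal
(2,5): flips 2 -> legal
(3,1): no bracket -> illegal
(3,2): no bracket -> illegal
(3,5): flips 2 -> legal
(4,5): flips 4 -> legal
(5,0): flips 1 -> legal
(5,1): no bracket -> illegal
(5,5): flips 2 -> legal
(6,0): flips 1 -> legal
(6,4): flips 2 -> legal
(6,5): no bracket -> illegal
(7,1): no bracket -> illegal
(7,3): no bracket -> illegal
(7,5): no bracket -> illegal
W mobility = 8

Answer: B=4 W=8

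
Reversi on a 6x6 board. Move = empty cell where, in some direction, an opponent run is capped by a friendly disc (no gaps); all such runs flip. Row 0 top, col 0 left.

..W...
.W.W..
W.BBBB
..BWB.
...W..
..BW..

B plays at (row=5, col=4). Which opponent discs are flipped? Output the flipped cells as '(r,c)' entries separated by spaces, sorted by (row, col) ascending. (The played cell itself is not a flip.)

Answer: (4,3) (5,3)

Derivation:
Dir NW: opp run (4,3) capped by B -> flip
Dir N: first cell '.' (not opp) -> no flip
Dir NE: first cell '.' (not opp) -> no flip
Dir W: opp run (5,3) capped by B -> flip
Dir E: first cell '.' (not opp) -> no flip
Dir SW: edge -> no flip
Dir S: edge -> no flip
Dir SE: edge -> no flip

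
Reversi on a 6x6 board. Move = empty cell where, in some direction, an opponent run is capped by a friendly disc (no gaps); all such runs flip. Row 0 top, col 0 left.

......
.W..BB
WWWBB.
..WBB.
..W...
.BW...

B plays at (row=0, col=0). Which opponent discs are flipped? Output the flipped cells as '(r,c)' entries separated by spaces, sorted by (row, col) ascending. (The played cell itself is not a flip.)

Dir NW: edge -> no flip
Dir N: edge -> no flip
Dir NE: edge -> no flip
Dir W: edge -> no flip
Dir E: first cell '.' (not opp) -> no flip
Dir SW: edge -> no flip
Dir S: first cell '.' (not opp) -> no flip
Dir SE: opp run (1,1) (2,2) capped by B -> flip

Answer: (1,1) (2,2)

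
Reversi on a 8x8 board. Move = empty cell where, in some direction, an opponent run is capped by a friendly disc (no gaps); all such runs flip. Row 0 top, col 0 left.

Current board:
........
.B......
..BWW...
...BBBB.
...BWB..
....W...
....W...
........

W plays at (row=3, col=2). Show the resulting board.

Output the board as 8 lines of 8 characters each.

Answer: ........
.B......
..BWW...
..WBBBB.
...WWB..
....W...
....W...
........

Derivation:
Place W at (3,2); scan 8 dirs for brackets.
Dir NW: first cell '.' (not opp) -> no flip
Dir N: opp run (2,2), next='.' -> no flip
Dir NE: first cell 'W' (not opp) -> no flip
Dir W: first cell '.' (not opp) -> no flip
Dir E: opp run (3,3) (3,4) (3,5) (3,6), next='.' -> no flip
Dir SW: first cell '.' (not opp) -> no flip
Dir S: first cell '.' (not opp) -> no flip
Dir SE: opp run (4,3) capped by W -> flip
All flips: (4,3)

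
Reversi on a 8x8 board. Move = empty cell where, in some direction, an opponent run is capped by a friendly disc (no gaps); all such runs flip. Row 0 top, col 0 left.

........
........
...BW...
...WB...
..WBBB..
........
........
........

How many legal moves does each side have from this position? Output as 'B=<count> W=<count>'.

Answer: B=5 W=7

Derivation:
-- B to move --
(1,3): no bracket -> illegal
(1,4): flips 1 -> legal
(1,5): no bracket -> illegal
(2,2): flips 1 -> legal
(2,5): flips 1 -> legal
(3,1): no bracket -> illegal
(3,2): flips 1 -> legal
(3,5): no bracket -> illegal
(4,1): flips 1 -> legal
(5,1): no bracket -> illegal
(5,2): no bracket -> illegal
(5,3): no bracket -> illegal
B mobility = 5
-- W to move --
(1,2): no bracket -> illegal
(1,3): flips 1 -> legal
(1,4): no bracket -> illegal
(2,2): flips 1 -> legal
(2,5): no bracket -> illegal
(3,2): no bracket -> illegal
(3,5): flips 1 -> legal
(3,6): no bracket -> illegal
(4,6): flips 3 -> legal
(5,2): no bracket -> illegal
(5,3): flips 1 -> legal
(5,4): flips 2 -> legal
(5,5): flips 1 -> legal
(5,6): no bracket -> illegal
W mobility = 7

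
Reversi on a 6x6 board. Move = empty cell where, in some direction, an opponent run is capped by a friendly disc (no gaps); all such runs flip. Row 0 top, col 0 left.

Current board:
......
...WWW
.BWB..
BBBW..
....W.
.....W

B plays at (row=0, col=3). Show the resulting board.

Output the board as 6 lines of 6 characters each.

Answer: ...B..
...BWW
.BWB..
BBBW..
....W.
.....W

Derivation:
Place B at (0,3); scan 8 dirs for brackets.
Dir NW: edge -> no flip
Dir N: edge -> no flip
Dir NE: edge -> no flip
Dir W: first cell '.' (not opp) -> no flip
Dir E: first cell '.' (not opp) -> no flip
Dir SW: first cell '.' (not opp) -> no flip
Dir S: opp run (1,3) capped by B -> flip
Dir SE: opp run (1,4), next='.' -> no flip
All flips: (1,3)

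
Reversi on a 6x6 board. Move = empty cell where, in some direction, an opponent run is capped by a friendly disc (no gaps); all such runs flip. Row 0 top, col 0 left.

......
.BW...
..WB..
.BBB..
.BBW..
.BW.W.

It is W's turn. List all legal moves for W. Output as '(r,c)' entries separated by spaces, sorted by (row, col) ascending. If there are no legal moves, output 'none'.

(0,0): flips 1 -> legal
(0,1): no bracket -> illegal
(0,2): no bracket -> illegal
(1,0): flips 1 -> legal
(1,3): flips 2 -> legal
(1,4): no bracket -> illegal
(2,0): no bracket -> illegal
(2,1): flips 1 -> legal
(2,4): flips 1 -> legal
(3,0): flips 1 -> legal
(3,4): flips 1 -> legal
(4,0): flips 3 -> legal
(4,4): flips 1 -> legal
(5,0): flips 1 -> legal
(5,3): no bracket -> illegal

Answer: (0,0) (1,0) (1,3) (2,1) (2,4) (3,0) (3,4) (4,0) (4,4) (5,0)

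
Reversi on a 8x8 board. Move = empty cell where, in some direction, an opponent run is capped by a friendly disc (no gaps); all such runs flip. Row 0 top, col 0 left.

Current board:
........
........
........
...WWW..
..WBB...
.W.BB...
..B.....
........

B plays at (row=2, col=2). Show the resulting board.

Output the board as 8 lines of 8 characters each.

Answer: ........
........
..B.....
...BWW..
..WBB...
.W.BB...
..B.....
........

Derivation:
Place B at (2,2); scan 8 dirs for brackets.
Dir NW: first cell '.' (not opp) -> no flip
Dir N: first cell '.' (not opp) -> no flip
Dir NE: first cell '.' (not opp) -> no flip
Dir W: first cell '.' (not opp) -> no flip
Dir E: first cell '.' (not opp) -> no flip
Dir SW: first cell '.' (not opp) -> no flip
Dir S: first cell '.' (not opp) -> no flip
Dir SE: opp run (3,3) capped by B -> flip
All flips: (3,3)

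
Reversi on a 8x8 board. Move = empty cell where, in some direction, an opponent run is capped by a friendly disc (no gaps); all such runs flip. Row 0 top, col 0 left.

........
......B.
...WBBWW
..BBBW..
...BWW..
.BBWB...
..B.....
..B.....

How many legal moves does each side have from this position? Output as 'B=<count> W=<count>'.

Answer: B=10 W=14

Derivation:
-- B to move --
(1,2): flips 1 -> legal
(1,3): flips 1 -> legal
(1,4): flips 1 -> legal
(1,5): no bracket -> illegal
(1,7): flips 4 -> legal
(2,2): flips 1 -> legal
(3,6): flips 3 -> legal
(3,7): no bracket -> illegal
(4,2): no bracket -> illegal
(4,6): flips 3 -> legal
(5,5): flips 3 -> legal
(5,6): flips 1 -> legal
(6,3): flips 1 -> legal
(6,4): no bracket -> illegal
B mobility = 10
-- W to move --
(0,5): flips 1 -> legal
(0,6): flips 1 -> legal
(0,7): no bracket -> illegal
(1,3): flips 1 -> legal
(1,4): flips 2 -> legal
(1,5): flips 1 -> legal
(1,7): no bracket -> illegal
(2,1): no bracket -> illegal
(2,2): flips 1 -> legal
(3,1): flips 3 -> legal
(3,6): no bracket -> illegal
(4,0): no bracket -> illegal
(4,1): flips 1 -> legal
(4,2): flips 1 -> legal
(5,0): flips 2 -> legal
(5,5): flips 1 -> legal
(6,0): no bracket -> illegal
(6,1): no bracket -> illegal
(6,3): flips 1 -> legal
(6,4): flips 1 -> legal
(6,5): no bracket -> illegal
(7,1): flips 1 -> legal
(7,3): no bracket -> illegal
W mobility = 14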